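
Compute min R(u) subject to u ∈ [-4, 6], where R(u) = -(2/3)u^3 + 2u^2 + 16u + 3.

-47/3

The derivative is -2u^2 + 4u + 16, which vanishes at u = -2 and u = 4.
Compare values at every candidate in [-4, 6]: R(-4) = 41/3,  R(-2) = -47/3,  R(4) = 169/3,  R(6) = 27.
The minimum over the interval is -47/3, attained at u = -2.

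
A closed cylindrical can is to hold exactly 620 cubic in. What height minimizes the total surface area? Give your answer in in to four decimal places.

With radius r and height h, πr²h = 620 so h = 620/(πr²), and S(r) = 2πr² + 2πrh = 2πr² + 2·620/r.
S'(r) = 4πr − 2·620/r² = 0 ⇒ r³ = 620/(2π), so r ≈ 4.6210 and h = 2r ≈ 9.2420.
S''(r) = 4π + 4·620/r³ > 0, so this is the minimum; S ≈ 402.5091.

9.2420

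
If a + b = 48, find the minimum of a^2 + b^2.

1152

With a + b = 48, a^2 + b^2 = a^2 + (48 − a)^2.
The derivative 2a − 2(48 − a) = 4a − 96 vanishes at a = 24; second derivative 4 > 0, a minimum.
The minimum is 2·(24)^2 = 1152.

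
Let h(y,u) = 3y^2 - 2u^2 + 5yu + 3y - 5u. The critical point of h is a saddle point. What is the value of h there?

∂h/∂y = 6y + 5u + 3 = 0 and ∂h/∂u = 5y - 4u - 5 = 0, so (y, u) = (13/49, -45/49).
The Hessian has h_{yy} = 6, h_{uu} = -4, h_{yu} = 5, giving D = -49 < 0, so the point is a saddle point.
h(13/49, -45/49) = 132/49.

132/49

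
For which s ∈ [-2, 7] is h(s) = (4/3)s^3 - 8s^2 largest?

7

h'(s) = 4s^2 - 16s, which vanishes at s = 0 and s = 4.
Candidates: h(-2) = -128/3; h(0) = 0; h(4) = -128/3; h(7) = 196/3.
So the maximum is h(7) = 196/3.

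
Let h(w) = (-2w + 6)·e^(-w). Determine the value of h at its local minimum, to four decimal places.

-0.0366

By the product rule, h'(w) = (2w - 8)·e^(-w). Since e^(-w) > 0, the only critical point is w = 4.
h''(4) has the same sign as 2 > 0, so this is a local minimum.
h(4) = (-2)·e^(-4) ≈ -0.0366.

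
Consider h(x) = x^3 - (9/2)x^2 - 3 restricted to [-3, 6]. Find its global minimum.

-141/2

The derivative is 3x^2 - 9x, which vanishes at x = 0 and x = 3.
Evaluating at the critical points and endpoints: h(-3) = -141/2,  h(0) = -3,  h(3) = -33/2,  h(6) = 51.
So the minimum is h(-3) = -141/2.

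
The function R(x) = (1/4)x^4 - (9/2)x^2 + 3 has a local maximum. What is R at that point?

3

R'(x) = x^3 - 9x = 0 at x = -3, 0, 3.
R''(x) = 3x^2 - 9. R''(-3) = 18 > 0 ⇒ local minimum; R''(0) = -9 < 0 ⇒ local maximum; R''(3) = 18 > 0 ⇒ local minimum.
Thus R has its local maximum at x = 0, with value 3.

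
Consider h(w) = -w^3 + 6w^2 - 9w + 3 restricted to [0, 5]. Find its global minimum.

Differentiating, h'(w) = -3w^2 + 12w - 9; which vanishes at w = 1 and w = 3.
Evaluating at the critical points and endpoints: h(0) = 3,  h(1) = -1,  h(3) = 3,  h(5) = -17.
Hence the absolute minimum is -17 at w = 5.

-17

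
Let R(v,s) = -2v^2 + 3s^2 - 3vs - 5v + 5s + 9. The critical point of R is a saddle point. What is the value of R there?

247/33

∂R/∂v = -4v - 3s - 5 = 0 and ∂R/∂s = -3v + 6s + 5 = 0, so (v, s) = (-5/11, -35/33).
The Hessian has R_{vv} = -4, R_{ss} = 6, R_{vs} = -3, giving D = -33 < 0, so the point is a saddle point.
R(-5/11, -35/33) = 247/33.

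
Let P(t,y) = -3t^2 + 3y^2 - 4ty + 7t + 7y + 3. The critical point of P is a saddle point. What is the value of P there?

∂P/∂t = -6t - 4y + 7 = 0 and ∂P/∂y = -4t + 6y + 7 = 0, so (t, y) = (35/26, -7/26).
The Hessian has P_{tt} = -6, P_{yy} = 6, P_{ty} = -4, giving D = -52 < 0, so the point is a saddle point.
P(35/26, -7/26) = 88/13.

88/13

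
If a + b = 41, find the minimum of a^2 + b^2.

1681/2

With a + b = 41, a^2 + b^2 = a^2 + (41 − a)^2.
The derivative 2a − 2(41 − a) = 4a − 82 vanishes at a = 41/2; second derivative 4 > 0, a minimum.
The minimum is 2·(41/2)^2 = 1681/2.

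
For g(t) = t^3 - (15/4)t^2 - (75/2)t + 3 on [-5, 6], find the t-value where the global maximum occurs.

-5/2

The derivative is 3t^2 - (15/2)t - 75/2, which vanishes at t = -5/2 and t = 5.
Evaluating at the critical points and endpoints: g(-5) = -113/4, g(-5/2) = 923/16, g(5) = -613/4, g(6) = -141.
Hence the absolute maximum is 923/16 at t = -5/2.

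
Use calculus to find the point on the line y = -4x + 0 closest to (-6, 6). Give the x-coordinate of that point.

-30/17

Minimize D(x)^2 = (x + 6)^2 + (-4x - 6)^2.
d/dx[D^2] = 2(x + 6) + 2·(-4)·(-4x - 6) = 0 ⇒ x = -30/17.
Then y = 120/17 and the distance is √(324/17) ≈ 4.3656.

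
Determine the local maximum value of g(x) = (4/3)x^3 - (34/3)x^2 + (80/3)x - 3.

Critical points: g'(x) = 4x^2 - (68/3)x + 80/3 vanishes at x = 5/3, 4.
Second-derivative test with g''(x) = 8x - 68/3: g''(5/3) = -28/3 < 0 ⇒ local maximum; g''(4) = 28/3 > 0 ⇒ local minimum.
So the local maximum value is g(5/3) = 1307/81.

1307/81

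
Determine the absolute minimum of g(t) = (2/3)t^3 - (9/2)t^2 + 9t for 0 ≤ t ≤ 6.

0

Differentiating, g'(t) = 2t^2 - 9t + 9; which vanishes at t = 3/2 and t = 3.
Candidates: g(0) = 0,  g(3/2) = 45/8,  g(3) = 9/2,  g(6) = 36.
Hence the absolute minimum is 0 at t = 0.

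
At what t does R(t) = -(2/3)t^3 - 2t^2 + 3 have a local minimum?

-2

Critical points: R'(t) = -2t^2 - 4t vanishes at t = -2, 0.
R''(t) = -4t - 4. R''(-2) = 4 > 0 ⇒ local minimum; R''(0) = -4 < 0 ⇒ local maximum.
Thus R has its local minimum at t = -2, with value 1/3.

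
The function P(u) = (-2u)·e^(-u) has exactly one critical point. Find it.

1

P'(u) = (-2)·e^(-u) + (-2u)·(-1)·e^(-u) = (2u - 2)·e^(-u). Since e^(-u) > 0, the only critical point is u = 1.
P''(1) has the same sign as 2 > 0, so this is a local minimum.
P(1) = (-2)·e^(-1) ≈ -0.7358.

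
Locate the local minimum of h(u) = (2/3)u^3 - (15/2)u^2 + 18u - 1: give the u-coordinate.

Critical points: h'(u) = 2u^2 - 15u + 18 vanishes at u = 3/2, 6.
Since h''(u) = 4u - 15, we get h''(3/2) = -9 < 0 ⇒ local maximum; h''(6) = 9 > 0 ⇒ local minimum.
So the local minimum value is h(6) = -19.

6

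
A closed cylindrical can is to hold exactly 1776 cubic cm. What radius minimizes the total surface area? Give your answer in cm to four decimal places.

With radius r and height h, πr²h = 1776 so h = 1776/(πr²), and S(r) = 2πr² + 2πrh = 2πr² + 2·1776/r.
S'(r) = 4πr − 2·1776/r² = 0 ⇒ r³ = 1776/(2π), so r ≈ 6.5628 and h = 2r ≈ 13.1256.
S''(r) = 4π + 4·1776/r³ > 0, so this is the minimum; S ≈ 811.8514.

6.5628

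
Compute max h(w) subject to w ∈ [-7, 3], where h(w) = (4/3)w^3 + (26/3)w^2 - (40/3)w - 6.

The derivative is 4w^2 + (52/3)w - 40/3, which vanishes at w = -5 and w = 2/3.
Evaluating at the critical points and endpoints: h(-7) = 164/3,  h(-5) = 332/3,  h(2/3) = -862/81,  h(3) = 68.
Hence the absolute maximum is 332/3 at w = -5.

332/3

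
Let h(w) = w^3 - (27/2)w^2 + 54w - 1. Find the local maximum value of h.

133/2

h'(w) = 3w^2 - 27w + 54 = 0 at w = 3, 6.
Second-derivative test with h''(w) = 6w - 27: h''(3) = -9 < 0 ⇒ local maximum; h''(6) = 9 > 0 ⇒ local minimum.
The local maximum is h(3) = 133/2.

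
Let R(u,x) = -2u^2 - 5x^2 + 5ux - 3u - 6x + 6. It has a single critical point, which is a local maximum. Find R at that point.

99/5

∂R/∂u = -4u + 5x - 3 = 0 and ∂R/∂x = 5u - 10x - 6 = 0, so (u, x) = (-4, -13/5).
The Hessian has R_{uu} = -4, R_{xx} = -10, R_{ux} = 5, giving D = 15 > 0 with R_{uu} < 0, so the point is a local maximum.
R(-4, -13/5) = 99/5.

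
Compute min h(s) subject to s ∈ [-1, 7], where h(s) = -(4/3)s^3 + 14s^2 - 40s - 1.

-157/3

Differentiating, h'(s) = -4s^2 + 28s - 40; which vanishes at s = 2 and s = 5.
Evaluating at the critical points and endpoints: h(-1) = 163/3; h(2) = -107/3; h(5) = -53/3; h(7) = -157/3.
The minimum over the interval is -157/3, attained at s = 7.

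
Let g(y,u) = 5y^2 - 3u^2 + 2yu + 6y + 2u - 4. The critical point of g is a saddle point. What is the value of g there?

-23/4

∂g/∂y = 10y + 2u + 6 = 0 and ∂g/∂u = 2y - 6u + 2 = 0, so (y, u) = (-5/8, 1/8).
The Hessian has g_{yy} = 10, g_{uu} = -6, g_{yu} = 2, giving D = -64 < 0, so the point is a saddle point.
g(-5/8, 1/8) = -23/4.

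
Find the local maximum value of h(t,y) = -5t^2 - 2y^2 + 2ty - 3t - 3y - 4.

∂h/∂t = -10t + 2y - 3 = 0 and ∂h/∂y = 2t - 4y - 3 = 0, so (t, y) = (-1/2, -1).
The Hessian has h_{tt} = -10, h_{yy} = -4, h_{ty} = 2, giving D = 36 > 0 with h_{tt} < 0, so the point is a local maximum.
h(-1/2, -1) = -7/4.

-7/4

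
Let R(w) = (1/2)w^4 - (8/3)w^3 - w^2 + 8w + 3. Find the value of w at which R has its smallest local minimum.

R'(w) = 2w^3 - 8w^2 - 2w + 8. Setting R'(w) = 0 gives w ∈ {-1, 1, 4}.
R''(w) = 6w^2 - 16w - 2. R''(-1) = 20 > 0 ⇒ local minimum; R''(1) = -12 < 0 ⇒ local maximum; R''(4) = 30 > 0 ⇒ local minimum.
The smallest local minimum is R(4) = -71/3.

4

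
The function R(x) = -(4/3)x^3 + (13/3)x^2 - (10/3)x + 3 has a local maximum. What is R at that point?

268/81

Critical points: R'(x) = -4x^2 + (26/3)x - 10/3 vanishes at x = 1/2, 5/3.
Second-derivative test with R''(x) = -8x + 26/3: R''(1/2) = 14/3 > 0 ⇒ local minimum; R''(5/3) = -14/3 < 0 ⇒ local maximum.
Thus R has its local maximum at x = 5/3, with value 268/81.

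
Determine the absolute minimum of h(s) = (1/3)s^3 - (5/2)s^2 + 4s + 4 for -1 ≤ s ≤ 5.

Differentiating, h'(s) = s^2 - 5s + 4; which vanishes at s = 1 and s = 4.
Candidates: h(-1) = -17/6, h(1) = 35/6, h(4) = 4/3, h(5) = 19/6.
The minimum over the interval is -17/6, attained at s = -1.

-17/6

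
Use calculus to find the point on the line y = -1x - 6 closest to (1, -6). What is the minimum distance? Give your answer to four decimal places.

0.7071

Minimize D(x)^2 = (x - 1)^2 + (-x)^2.
d/dx[D^2] = 2(x - 1) + 2·(-1)·(-x) = 0 ⇒ x = 1/2.
Then y = -13/2 and the distance is √(1/2) ≈ 0.7071.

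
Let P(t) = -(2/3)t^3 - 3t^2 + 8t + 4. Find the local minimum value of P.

-100/3

Critical points: P'(t) = -2t^2 - 6t + 8 vanishes at t = -4, 1.
P''(t) = -4t - 6. P''(-4) = 10 > 0 ⇒ local minimum; P''(1) = -10 < 0 ⇒ local maximum.
Thus P has its local minimum at t = -4, with value -100/3.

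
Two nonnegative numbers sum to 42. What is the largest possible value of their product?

With x + y = 42, the product is P(x) = x(42 − x).
P'(x) = 42 − 2x = 0 gives x = 21; P'' = −2 < 0, so this is the maximum.
P = 21·21 = 441.

441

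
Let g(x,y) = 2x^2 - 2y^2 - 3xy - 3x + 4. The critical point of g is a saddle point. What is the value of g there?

82/25

∂g/∂x = 4x - 3y - 3 = 0 and ∂g/∂y = -3x - 4y = 0, so (x, y) = (12/25, -9/25).
The Hessian has g_{xx} = 4, g_{yy} = -4, g_{xy} = -3, giving D = -25 < 0, so the point is a saddle point.
g(12/25, -9/25) = 82/25.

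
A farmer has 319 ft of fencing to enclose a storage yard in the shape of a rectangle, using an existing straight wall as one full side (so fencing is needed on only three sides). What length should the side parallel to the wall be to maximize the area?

Let the sides perpendicular to the wall have length x and the parallel side y, so 2x + y = 319 and the area is A = xy = x(319 − 2x).
A'(x) = 319 − 4x = 0 gives x = 319/4, and A''(x) = −4 < 0 confirms a maximum.
Then y = 319 − 2·319/4 = 319/2 and A = 101761/8.

319/2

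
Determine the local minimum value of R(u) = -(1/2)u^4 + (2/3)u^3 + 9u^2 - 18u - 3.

-71/6

R'(u) = -2u^3 + 2u^2 + 18u - 18. Setting R'(u) = 0 gives u ∈ {-3, 1, 3}.
Second-derivative test with R''(u) = -6u^2 + 4u + 18: R''(-3) = -48 < 0 ⇒ local maximum; R''(1) = 16 > 0 ⇒ local minimum; R''(3) = -24 < 0 ⇒ local maximum.
So the local minimum value is R(1) = -71/6.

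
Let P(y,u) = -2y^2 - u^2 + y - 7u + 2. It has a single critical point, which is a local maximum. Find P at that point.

115/8

∂P/∂y = -4y + 1 = 0 and ∂P/∂u = -2u - 7 = 0, so (y, u) = (1/4, -7/2).
The Hessian has P_{yy} = -4, P_{uu} = -2, P_{yu} = 0, giving D = 8 > 0 with P_{yy} < 0, so the point is a local maximum.
P(1/4, -7/2) = 115/8.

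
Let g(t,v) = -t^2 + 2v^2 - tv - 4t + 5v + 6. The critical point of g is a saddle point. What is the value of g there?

41/9

∂g/∂t = -2t - v - 4 = 0 and ∂g/∂v = -t + 4v + 5 = 0, so (t, v) = (-11/9, -14/9).
The Hessian has g_{tt} = -2, g_{vv} = 4, g_{tv} = -1, giving D = -9 < 0, so the point is a saddle point.
g(-11/9, -14/9) = 41/9.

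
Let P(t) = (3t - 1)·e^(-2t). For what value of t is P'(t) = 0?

Differentiating with the product rule gives P'(t) = (-6t + 5)·e^(-2t). Since e^(-2t) > 0, the only critical point is t = 5/6.
P''(5/6) has the same sign as -6 < 0, so this is a local maximum.
P(5/6) = (3/2)·e^(-5/3) ≈ 0.2833.

5/6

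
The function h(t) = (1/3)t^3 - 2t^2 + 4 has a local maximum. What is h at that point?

h'(t) = t^2 - 4t. Setting h'(t) = 0 gives t ∈ {0, 4}.
Second-derivative test with h''(t) = 2t - 4: h''(0) = -4 < 0 ⇒ local maximum; h''(4) = 4 > 0 ⇒ local minimum.
The local maximum is h(0) = 4.

4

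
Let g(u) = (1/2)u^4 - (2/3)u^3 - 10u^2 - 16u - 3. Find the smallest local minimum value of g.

-425/3

g'(u) = 2u^3 - 2u^2 - 20u - 16. Setting g'(u) = 0 gives u ∈ {-2, -1, 4}.
Second-derivative test with g''(u) = 6u^2 - 4u - 20: g''(-2) = 12 > 0 ⇒ local minimum; g''(-1) = -10 < 0 ⇒ local maximum; g''(4) = 60 > 0 ⇒ local minimum.
So the smallest local minimum value is g(4) = -425/3.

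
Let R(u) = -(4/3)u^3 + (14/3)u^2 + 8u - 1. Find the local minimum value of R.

R'(u) = -4u^2 + (28/3)u + 8. Setting R'(u) = 0 gives u ∈ {-2/3, 3}.
Second-derivative test with R''(u) = -8u + 28/3: R''(-2/3) = 44/3 > 0 ⇒ local minimum; R''(3) = -44/3 < 0 ⇒ local maximum.
Thus R has its local minimum at u = -2/3, with value -313/81.

-313/81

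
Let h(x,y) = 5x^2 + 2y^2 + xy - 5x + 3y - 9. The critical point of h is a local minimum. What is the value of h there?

∂h/∂x = 10x + y - 5 = 0 and ∂h/∂y = x + 4y + 3 = 0, so (x, y) = (23/39, -35/39).
The Hessian has h_{xx} = 10, h_{yy} = 4, h_{xy} = 1, giving D = 39 > 0 with h_{xx} > 0, so the point is a local minimum.
h(23/39, -35/39) = -461/39.

-461/39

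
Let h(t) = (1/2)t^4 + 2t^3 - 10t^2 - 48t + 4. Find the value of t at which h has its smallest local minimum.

h'(t) = 2t^3 + 6t^2 - 20t - 48 = 0 at t = -4, -2, 3.
Since h''(t) = 6t^2 + 12t - 20, we get h''(-4) = 28 > 0 ⇒ local minimum; h''(-2) = -20 < 0 ⇒ local maximum; h''(3) = 70 > 0 ⇒ local minimum.
Thus h has its smallest local minimum at t = 3, with value -271/2.

3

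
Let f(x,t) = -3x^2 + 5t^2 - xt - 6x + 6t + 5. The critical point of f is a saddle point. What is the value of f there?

∂f/∂x = -6x - t - 6 = 0 and ∂f/∂t = -x + 10t + 6 = 0, so (x, t) = (-54/61, -42/61).
The Hessian has f_{xx} = -6, f_{tt} = 10, f_{xt} = -1, giving D = -61 < 0, so the point is a saddle point.
f(-54/61, -42/61) = 341/61.

341/61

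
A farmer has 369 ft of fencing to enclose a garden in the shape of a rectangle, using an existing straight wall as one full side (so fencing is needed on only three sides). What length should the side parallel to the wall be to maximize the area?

Let the sides perpendicular to the wall have length x and the parallel side y, so 2x + y = 369 and the area is A = xy = x(369 − 2x).
A'(x) = 369 − 4x = 0 gives x = 369/4, and A''(x) = −4 < 0 confirms a maximum.
Then y = 369 − 2·369/4 = 369/2 and A = 136161/8.

369/2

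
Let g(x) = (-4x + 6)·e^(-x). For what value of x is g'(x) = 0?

g'(x) = (-4)·e^(-x) + (-4x + 6)·(-1)·e^(-x) = (4x - 10)·e^(-x). Since e^(-x) > 0, the only critical point is x = 5/2.
g''(5/2) has the same sign as 4 > 0, so this is a local minimum.
g(5/2) = (-4)·e^(-5/2) ≈ -0.3283.

5/2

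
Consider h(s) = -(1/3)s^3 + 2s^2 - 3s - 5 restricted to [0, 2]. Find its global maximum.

Differentiating, h'(s) = -s^2 + 4s - 3; whose only zero in [0, 2] is s = 1.
Candidates: h(0) = -5,  h(1) = -19/3,  h(2) = -17/3.
Hence the absolute maximum is -5 at s = 0.

-5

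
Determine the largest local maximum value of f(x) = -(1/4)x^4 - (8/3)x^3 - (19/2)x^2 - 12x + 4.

107/12

Critical points: f'(x) = -x^3 - 8x^2 - 19x - 12 vanishes at x = -4, -3, -1.
f''(x) = -3x^2 - 16x - 19. f''(-4) = -3 < 0 ⇒ local maximum; f''(-3) = 2 > 0 ⇒ local minimum; f''(-1) = -6 < 0 ⇒ local maximum.
Thus f has its largest local maximum at x = -1, with value 107/12.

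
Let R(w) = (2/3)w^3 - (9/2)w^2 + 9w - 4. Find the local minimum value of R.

Critical points: R'(w) = 2w^2 - 9w + 9 vanishes at w = 3/2, 3.
Since R''(w) = 4w - 9, we get R''(3/2) = -3 < 0 ⇒ local maximum; R''(3) = 3 > 0 ⇒ local minimum.
Thus R has its local minimum at w = 3, with value 1/2.

1/2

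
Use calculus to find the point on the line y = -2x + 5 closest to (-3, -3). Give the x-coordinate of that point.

13/5

Minimize D(x)^2 = (x + 3)^2 + (-2x + 8)^2.
d/dx[D^2] = 2(x + 3) + 2·(-2)·(-2x + 8) = 0 ⇒ x = 13/5.
Then y = -1/5 and the distance is √(196/5) ≈ 6.2610.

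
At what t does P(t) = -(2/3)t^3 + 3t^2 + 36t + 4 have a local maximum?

P'(t) = -2t^2 + 6t + 36. Setting P'(t) = 0 gives t ∈ {-3, 6}.
Since P''(t) = -4t + 6, we get P''(-3) = 18 > 0 ⇒ local minimum; P''(6) = -18 < 0 ⇒ local maximum.
The local maximum is P(6) = 184.

6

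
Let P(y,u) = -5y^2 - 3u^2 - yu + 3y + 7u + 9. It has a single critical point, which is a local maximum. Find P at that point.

∂P/∂y = -10y - u + 3 = 0 and ∂P/∂u = -y - 6u + 7 = 0, so (y, u) = (11/59, 67/59).
The Hessian has P_{yy} = -10, P_{uu} = -6, P_{yu} = -1, giving D = 59 > 0 with P_{yy} < 0, so the point is a local maximum.
P(11/59, 67/59) = 782/59.

782/59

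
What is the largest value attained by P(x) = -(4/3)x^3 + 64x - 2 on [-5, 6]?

The derivative is -4x^2 + 64, which vanishes at x = -4 and x = 4.
Compare values at every candidate in [-5, 6]: P(-5) = -466/3; P(-4) = -518/3; P(4) = 506/3; P(6) = 94.
Hence the absolute maximum is 506/3 at x = 4.

506/3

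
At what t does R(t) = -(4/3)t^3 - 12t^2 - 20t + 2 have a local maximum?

Critical points: R'(t) = -4t^2 - 24t - 20 vanishes at t = -5, -1.
Since R''(t) = -8t - 24, we get R''(-5) = 16 > 0 ⇒ local minimum; R''(-1) = -16 < 0 ⇒ local maximum.
So the local maximum value is R(-1) = 34/3.

-1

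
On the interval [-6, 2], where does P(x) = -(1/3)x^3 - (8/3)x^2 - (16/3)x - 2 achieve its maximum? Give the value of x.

-6

Differentiating, P'(x) = -x^2 - (16/3)x - 16/3; which vanishes at x = -4 and x = -4/3.
Evaluating at the critical points and endpoints: P(-6) = 6, P(-4) = -2, P(-4/3) = 94/81, P(2) = -26.
So the maximum is P(-6) = 6.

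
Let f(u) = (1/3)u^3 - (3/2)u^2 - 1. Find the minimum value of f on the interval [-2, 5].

Differentiating, f'(u) = u^2 - 3u; which vanishes at u = 0 and u = 3.
Compare values at every candidate in [-2, 5]: f(-2) = -29/3,  f(0) = -1,  f(3) = -11/2,  f(5) = 19/6.
Hence the absolute minimum is -29/3 at u = -2.

-29/3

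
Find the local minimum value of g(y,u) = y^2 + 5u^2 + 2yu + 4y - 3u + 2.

-81/16

∂g/∂y = 2y + 2u + 4 = 0 and ∂g/∂u = 2y + 10u - 3 = 0, so (y, u) = (-23/8, 7/8).
The Hessian has g_{yy} = 2, g_{uu} = 10, g_{yu} = 2, giving D = 16 > 0 with g_{yy} > 0, so the point is a local minimum.
g(-23/8, 7/8) = -81/16.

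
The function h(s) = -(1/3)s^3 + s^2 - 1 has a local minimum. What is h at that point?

h'(s) = -s^2 + 2s = 0 at s = 0, 2.
Second-derivative test with h''(s) = -2s + 2: h''(0) = 2 > 0 ⇒ local minimum; h''(2) = -2 < 0 ⇒ local maximum.
So the local minimum value is h(0) = -1.

-1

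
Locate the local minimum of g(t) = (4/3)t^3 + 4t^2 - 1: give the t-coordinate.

0

g'(t) = 4t^2 + 8t = 0 at t = -2, 0.
Second-derivative test with g''(t) = 8t + 8: g''(-2) = -8 < 0 ⇒ local maximum; g''(0) = 8 > 0 ⇒ local minimum.
The local minimum is g(0) = -1.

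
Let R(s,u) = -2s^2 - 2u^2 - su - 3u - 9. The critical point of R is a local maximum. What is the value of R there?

∂R/∂s = -4s - u = 0 and ∂R/∂u = -s - 4u - 3 = 0, so (s, u) = (1/5, -4/5).
The Hessian has R_{ss} = -4, R_{uu} = -4, R_{su} = -1, giving D = 15 > 0 with R_{ss} < 0, so the point is a local maximum.
R(1/5, -4/5) = -39/5.

-39/5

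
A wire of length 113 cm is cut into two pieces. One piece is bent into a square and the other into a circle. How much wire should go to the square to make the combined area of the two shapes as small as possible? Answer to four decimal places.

Let x be the length used for the square. Square side x/4; circle radius (113−x)/(2π).
A(x) = (x/4)² + π·((113−x)/(2π))² = x²/16 + (113−x)²/(4π) for 0 ≤ x ≤ 113. A'(x) = x/8 − (113−x)/(2π) = 0 gives x = 4·113/(π+4) ≈ 63.2912.
A'' = 1/8 + 1/(2π) > 0, so this gives the minimum combined area; x ≈ 63.2912 cm to the square.

63.2912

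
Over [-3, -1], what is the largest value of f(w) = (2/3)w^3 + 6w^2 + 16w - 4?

-44/3

f'(w) = 2w^2 + 12w + 16, whose only zero in [-3, -1] is w = -2.
Compare values at every candidate in [-3, -1]: f(-3) = -16; f(-2) = -52/3; f(-1) = -44/3.
Hence the absolute maximum is -44/3 at w = -1.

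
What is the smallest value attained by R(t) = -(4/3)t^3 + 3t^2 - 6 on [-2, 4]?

R'(t) = -4t^2 + 6t, which vanishes at t = 0 and t = 3/2.
Evaluating at the critical points and endpoints: R(-2) = 50/3; R(0) = -6; R(3/2) = -15/4; R(4) = -130/3.
Hence the absolute minimum is -130/3 at t = 4.

-130/3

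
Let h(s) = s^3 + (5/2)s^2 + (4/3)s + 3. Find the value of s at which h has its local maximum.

-4/3

h'(s) = 3s^2 + 5s + 4/3 = 0 at s = -4/3, -1/3.
h''(s) = 6s + 5. h''(-4/3) = -3 < 0 ⇒ local maximum; h''(-1/3) = 3 > 0 ⇒ local minimum.
The local maximum is h(-4/3) = 89/27.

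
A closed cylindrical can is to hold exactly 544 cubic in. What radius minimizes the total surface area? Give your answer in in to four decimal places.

4.4239

With radius r and height h, πr²h = 544 so h = 544/(πr²), and S(r) = 2πr² + 2πrh = 2πr² + 2·544/r.
S'(r) = 4πr − 2·544/r² = 0 ⇒ r³ = 544/(2π), so r ≈ 4.4239 and h = 2r ≈ 8.8478.
S''(r) = 4π + 4·544/r³ > 0, so this is the minimum; S ≈ 368.9044.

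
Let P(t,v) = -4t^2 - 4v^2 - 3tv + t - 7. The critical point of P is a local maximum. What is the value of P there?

∂P/∂t = -8t - 3v + 1 = 0 and ∂P/∂v = -3t - 8v = 0, so (t, v) = (8/55, -3/55).
The Hessian has P_{tt} = -8, P_{vv} = -8, P_{tv} = -3, giving D = 55 > 0 with P_{tt} < 0, so the point is a local maximum.
P(8/55, -3/55) = -381/55.

-381/55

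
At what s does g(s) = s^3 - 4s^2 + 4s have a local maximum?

g'(s) = 3s^2 - 8s + 4 = 0 at s = 2/3, 2.
Second-derivative test with g''(s) = 6s - 8: g''(2/3) = -4 < 0 ⇒ local maximum; g''(2) = 4 > 0 ⇒ local minimum.
The local maximum is g(2/3) = 32/27.

2/3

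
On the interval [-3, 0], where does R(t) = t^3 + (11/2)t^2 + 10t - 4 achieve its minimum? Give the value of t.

-3

The derivative is 3t^2 + 11t + 10, which vanishes at t = -2 and t = -5/3.
Evaluating at the critical points and endpoints: R(-3) = -23/2, R(-2) = -10, R(-5/3) = -541/54, R(0) = -4.
So the minimum is R(-3) = -23/2.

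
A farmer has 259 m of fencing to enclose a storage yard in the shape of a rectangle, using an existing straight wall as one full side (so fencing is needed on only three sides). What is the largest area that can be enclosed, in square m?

67081/8

Let the sides perpendicular to the wall have length x and the parallel side y, so 2x + y = 259 and the area is A = xy = x(259 − 2x).
A'(x) = 259 − 4x = 0 gives x = 259/4, and A''(x) = −4 < 0 confirms a maximum.
Then y = 259 − 2·259/4 = 259/2 and A = 67081/8.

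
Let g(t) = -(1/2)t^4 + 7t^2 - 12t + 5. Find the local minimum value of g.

g'(t) = -2t^3 + 14t - 12 = 0 at t = -3, 1, 2.
Second-derivative test with g''(t) = -6t^2 + 14: g''(-3) = -40 < 0 ⇒ local maximum; g''(1) = 8 > 0 ⇒ local minimum; g''(2) = -10 < 0 ⇒ local maximum.
Thus g has its local minimum at t = 1, with value -1/2.

-1/2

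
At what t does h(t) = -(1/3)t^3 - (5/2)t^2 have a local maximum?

0

h'(t) = -t^2 - 5t = 0 at t = -5, 0.
Since h''(t) = -2t - 5, we get h''(-5) = 5 > 0 ⇒ local minimum; h''(0) = -5 < 0 ⇒ local maximum.
So the local maximum value is h(0) = 0.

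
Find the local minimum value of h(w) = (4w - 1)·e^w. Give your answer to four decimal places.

By the product rule, h'(w) = (4w + 3)·e^w. Since e^w > 0, the only critical point is w = -3/4.
h''(-3/4) has the same sign as 4 > 0, so this is a local minimum.
h(-3/4) = (-4)·e^(-3/4) ≈ -1.8895.

-1.8895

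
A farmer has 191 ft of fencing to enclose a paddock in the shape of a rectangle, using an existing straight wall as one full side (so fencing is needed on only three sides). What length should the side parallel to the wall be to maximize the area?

Let the sides perpendicular to the wall have length x and the parallel side y, so 2x + y = 191 and the area is A = xy = x(191 − 2x).
A'(x) = 191 − 4x = 0 gives x = 191/4, and A''(x) = −4 < 0 confirms a maximum.
Then y = 191 − 2·191/4 = 191/2 and A = 36481/8.

191/2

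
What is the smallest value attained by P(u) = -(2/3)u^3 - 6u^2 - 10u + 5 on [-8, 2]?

P'(u) = -2u^2 - 12u - 10, which vanishes at u = -5 and u = -1.
Evaluating at the critical points and endpoints: P(-8) = 127/3,  P(-5) = -35/3,  P(-1) = 29/3,  P(2) = -133/3.
Hence the absolute minimum is -133/3 at u = 2.

-133/3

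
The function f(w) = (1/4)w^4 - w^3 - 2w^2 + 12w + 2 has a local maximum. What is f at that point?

f'(w) = w^3 - 3w^2 - 4w + 12 = 0 at w = -2, 2, 3.
f''(w) = 3w^2 - 6w - 4. f''(-2) = 20 > 0 ⇒ local minimum; f''(2) = -4 < 0 ⇒ local maximum; f''(3) = 5 > 0 ⇒ local minimum.
The local maximum is f(2) = 14.

14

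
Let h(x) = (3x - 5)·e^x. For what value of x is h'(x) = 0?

2/3

Differentiating with the product rule gives h'(x) = (3x - 2)·e^x. Since e^x > 0, the only critical point is x = 2/3.
h''(2/3) has the same sign as 3 > 0, so this is a local minimum.
h(2/3) = (-3)·e^(2/3) ≈ -5.8432.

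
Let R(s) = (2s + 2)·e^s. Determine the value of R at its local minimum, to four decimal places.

By the product rule, R'(s) = (2s + 4)·e^s. Since e^s > 0, the only critical point is s = -2.
R''(-2) has the same sign as 2 > 0, so this is a local minimum.
R(-2) = (-2)·e^(-2) ≈ -0.2707.

-0.2707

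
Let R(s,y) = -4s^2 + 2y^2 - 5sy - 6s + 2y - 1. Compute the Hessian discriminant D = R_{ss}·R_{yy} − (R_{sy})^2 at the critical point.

∂R/∂s = -8s - 5y - 6 = 0 and ∂R/∂y = -5s + 4y + 2 = 0, so (s, y) = (-14/57, -46/57).
The Hessian has R_{ss} = -8, R_{yy} = 4, R_{sy} = -5, giving D = -57 < 0, so the point is a saddle point.
D = (-8)·(4) − (-5)^2 = -57.

-57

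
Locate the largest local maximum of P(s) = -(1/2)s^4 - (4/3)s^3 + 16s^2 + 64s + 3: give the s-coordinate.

Critical points: P'(s) = -2s^3 - 4s^2 + 32s + 64 vanishes at s = -4, -2, 4.
P''(s) = -6s^2 - 8s + 32. P''(-4) = -32 < 0 ⇒ local maximum; P''(-2) = 24 > 0 ⇒ local minimum; P''(4) = -96 < 0 ⇒ local maximum.
The largest local maximum is P(4) = 905/3.

4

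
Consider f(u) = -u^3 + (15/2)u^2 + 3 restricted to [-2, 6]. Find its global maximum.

Differentiating, f'(u) = -3u^2 + 15u; which vanishes at u = 0 and u = 5.
Compare values at every candidate in [-2, 6]: f(-2) = 41; f(0) = 3; f(5) = 131/2; f(6) = 57.
So the maximum is f(5) = 131/2.

131/2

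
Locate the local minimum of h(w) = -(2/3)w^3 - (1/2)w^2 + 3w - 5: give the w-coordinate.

Critical points: h'(w) = -2w^2 - w + 3 vanishes at w = -3/2, 1.
Since h''(w) = -4w - 1, we get h''(-3/2) = 5 > 0 ⇒ local minimum; h''(1) = -5 < 0 ⇒ local maximum.
The local minimum is h(-3/2) = -67/8.

-3/2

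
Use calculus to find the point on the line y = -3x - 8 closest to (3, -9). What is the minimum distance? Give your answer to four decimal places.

Minimize D(x)^2 = (x - 3)^2 + (-3x + 1)^2.
d/dx[D^2] = 2(x - 3) + 2·(-3)·(-3x + 1) = 0 ⇒ x = 3/5.
Then y = -49/5 and the distance is √(32/5) ≈ 2.5298.

2.5298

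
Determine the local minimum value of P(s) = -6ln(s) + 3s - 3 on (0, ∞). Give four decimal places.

P'(s) = -6/s + 3 = 0 gives s = 2.
P''(s) = 6/s², which is positive for s > 0, so this is a local minimum.
P(2) = -6·ln(2) + 6 - 3 ≈ -1.1589.

-1.1589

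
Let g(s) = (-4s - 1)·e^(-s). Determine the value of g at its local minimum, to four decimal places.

Differentiating with the product rule gives g'(s) = (4s - 3)·e^(-s). Since e^(-s) > 0, the only critical point is s = 3/4.
g''(3/4) has the same sign as 4 > 0, so this is a local minimum.
g(3/4) = (-4)·e^(-3/4) ≈ -1.8895.

-1.8895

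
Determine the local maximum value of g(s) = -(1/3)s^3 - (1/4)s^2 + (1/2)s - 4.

g'(s) = -s^2 - (1/2)s + 1/2 = 0 at s = -1, 1/2.
g''(s) = -2s - 1/2. g''(-1) = 3/2 > 0 ⇒ local minimum; g''(1/2) = -3/2 < 0 ⇒ local maximum.
Thus g has its local maximum at s = 1/2, with value -185/48.

-185/48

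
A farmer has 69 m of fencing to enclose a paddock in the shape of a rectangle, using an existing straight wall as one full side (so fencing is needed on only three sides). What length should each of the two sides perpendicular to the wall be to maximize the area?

69/4

Let the sides perpendicular to the wall have length x and the parallel side y, so 2x + y = 69 and the area is A = xy = x(69 − 2x).
A'(x) = 69 − 4x = 0 gives x = 69/4, and A''(x) = −4 < 0 confirms a maximum.
Then y = 69 − 2·69/4 = 69/2 and A = 4761/8.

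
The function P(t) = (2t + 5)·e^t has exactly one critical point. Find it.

Differentiating with the product rule gives P'(t) = (2t + 7)·e^t. Since e^t > 0, the only critical point is t = -7/2.
P''(-7/2) has the same sign as 2 > 0, so this is a local minimum.
P(-7/2) = (-2)·e^(-7/2) ≈ -0.0604.

-7/2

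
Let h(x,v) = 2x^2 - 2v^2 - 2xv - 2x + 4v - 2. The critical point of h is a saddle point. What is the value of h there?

∂h/∂x = 4x - 2v - 2 = 0 and ∂h/∂v = -2x - 4v + 4 = 0, so (x, v) = (4/5, 3/5).
The Hessian has h_{xx} = 4, h_{vv} = -4, h_{xv} = -2, giving D = -20 < 0, so the point is a saddle point.
h(4/5, 3/5) = -8/5.

-8/5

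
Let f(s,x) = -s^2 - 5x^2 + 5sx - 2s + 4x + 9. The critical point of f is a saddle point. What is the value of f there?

∂f/∂s = -2s + 5x - 2 = 0 and ∂f/∂x = 5s - 10x + 4 = 0, so (s, x) = (0, 2/5).
The Hessian has f_{ss} = -2, f_{xx} = -10, f_{sx} = 5, giving D = -5 < 0, so the point is a saddle point.
f(0, 2/5) = 49/5.

49/5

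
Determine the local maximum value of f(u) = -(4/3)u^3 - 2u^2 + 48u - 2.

f'(u) = -4u^2 - 4u + 48 = 0 at u = -4, 3.
Since f''(u) = -8u - 4, we get f''(-4) = 28 > 0 ⇒ local minimum; f''(3) = -28 < 0 ⇒ local maximum.
Thus f has its local maximum at u = 3, with value 88.

88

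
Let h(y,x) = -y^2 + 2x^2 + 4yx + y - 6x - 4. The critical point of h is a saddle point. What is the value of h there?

∂h/∂y = -2y + 4x + 1 = 0 and ∂h/∂x = 4y + 4x - 6 = 0, so (y, x) = (7/6, 1/3).
The Hessian has h_{yy} = -2, h_{xx} = 4, h_{yx} = 4, giving D = -24 < 0, so the point is a saddle point.
h(7/6, 1/3) = -53/12.

-53/12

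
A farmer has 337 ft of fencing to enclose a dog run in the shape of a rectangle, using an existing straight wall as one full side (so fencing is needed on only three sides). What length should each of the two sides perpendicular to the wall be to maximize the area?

337/4

Let the sides perpendicular to the wall have length x and the parallel side y, so 2x + y = 337 and the area is A = xy = x(337 − 2x).
A'(x) = 337 − 4x = 0 gives x = 337/4, and A''(x) = −4 < 0 confirms a maximum.
Then y = 337 − 2·337/4 = 337/2 and A = 113569/8.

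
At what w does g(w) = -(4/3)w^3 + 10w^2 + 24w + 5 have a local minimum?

-1

Critical points: g'(w) = -4w^2 + 20w + 24 vanishes at w = -1, 6.
Since g''(w) = -8w + 20, we get g''(-1) = 28 > 0 ⇒ local minimum; g''(6) = -28 < 0 ⇒ local maximum.
The local minimum is g(-1) = -23/3.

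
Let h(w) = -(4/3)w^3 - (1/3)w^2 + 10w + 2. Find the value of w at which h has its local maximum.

h'(w) = -4w^2 - (2/3)w + 10. Setting h'(w) = 0 gives w ∈ {-5/3, 3/2}.
Second-derivative test with h''(w) = -8w - 2/3: h''(-5/3) = 38/3 > 0 ⇒ local minimum; h''(3/2) = -38/3 < 0 ⇒ local maximum.
Thus h has its local maximum at w = 3/2, with value 47/4.

3/2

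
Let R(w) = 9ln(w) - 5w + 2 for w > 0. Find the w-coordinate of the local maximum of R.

9/5

R'(w) = 9/w − 5 = 0 gives w = 9/5.
R''(w) = -9/w², which is negative for w > 0, so this is a local maximum.
R(9/5) = 9·ln(9/5) - 9 + 2 ≈ -1.7099.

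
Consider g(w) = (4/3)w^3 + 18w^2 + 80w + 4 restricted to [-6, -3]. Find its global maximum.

The derivative is 4w^2 + 36w + 80, which vanishes at w = -5 and w = -4.
Evaluating at the critical points and endpoints: g(-6) = -116,  g(-5) = -338/3,  g(-4) = -340/3,  g(-3) = -110.
Hence the absolute maximum is -110 at w = -3.

-110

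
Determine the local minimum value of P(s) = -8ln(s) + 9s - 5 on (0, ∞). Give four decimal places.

P'(s) = -8/s + 9 = 0 gives s = 8/9.
P''(s) = 8/s², which is positive for s > 0, so this is a local minimum.
P(8/9) = -8·ln(8/9) + 8 - 5 ≈ 3.9423.

3.9423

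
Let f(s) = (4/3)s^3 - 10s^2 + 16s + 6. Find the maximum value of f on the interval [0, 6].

Differentiating, f'(s) = 4s^2 - 20s + 16; which vanishes at s = 1 and s = 4.
Evaluating at the critical points and endpoints: f(0) = 6,  f(1) = 40/3,  f(4) = -14/3,  f(6) = 30.
Hence the absolute maximum is 30 at s = 6.

30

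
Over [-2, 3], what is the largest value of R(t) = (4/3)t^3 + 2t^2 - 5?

49

R'(t) = 4t^2 + 4t, which vanishes at t = -1 and t = 0.
Candidates: R(-2) = -23/3,  R(-1) = -13/3,  R(0) = -5,  R(3) = 49.
The maximum over the interval is 49, attained at t = 3.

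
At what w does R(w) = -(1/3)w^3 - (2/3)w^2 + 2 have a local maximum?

0

R'(w) = -w^2 - (4/3)w. Setting R'(w) = 0 gives w ∈ {-4/3, 0}.
R''(w) = -2w - 4/3. R''(-4/3) = 4/3 > 0 ⇒ local minimum; R''(0) = -4/3 < 0 ⇒ local maximum.
So the local maximum value is R(0) = 2.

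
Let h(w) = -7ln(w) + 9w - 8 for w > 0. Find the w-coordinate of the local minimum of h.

h'(w) = -7/w + 9 = 0 gives w = 7/9.
h''(w) = 7/w², which is positive for w > 0, so this is a local minimum.
h(7/9) = -7·ln(7/9) + 7 - 8 ≈ 0.7592.

7/9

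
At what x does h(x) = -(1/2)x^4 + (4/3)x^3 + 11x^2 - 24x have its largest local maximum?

-3

h'(x) = -2x^3 + 4x^2 + 22x - 24 = 0 at x = -3, 1, 4.
h''(x) = -6x^2 + 8x + 22. h''(-3) = -56 < 0 ⇒ local maximum; h''(1) = 24 > 0 ⇒ local minimum; h''(4) = -42 < 0 ⇒ local maximum.
The largest local maximum is h(-3) = 189/2.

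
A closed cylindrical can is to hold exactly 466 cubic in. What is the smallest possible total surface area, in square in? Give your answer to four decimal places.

With radius r and height h, πr²h = 466 so h = 466/(πr²), and S(r) = 2πr² + 2πrh = 2πr² + 2·466/r.
S'(r) = 4πr − 2·466/r² = 0 ⇒ r³ = 466/(2π), so r ≈ 4.2015 and h = 2r ≈ 8.4030.
S''(r) = 4π + 4·466/r³ > 0, so this is the minimum; S ≈ 332.7401.

332.7401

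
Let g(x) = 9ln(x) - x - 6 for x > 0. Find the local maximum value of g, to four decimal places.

g'(x) = 9/x − 1 = 0 gives x = 9.
g''(x) = -9/x², which is negative for x > 0, so this is a local maximum.
g(9) = 9·ln(9) - 9 - 6 ≈ 4.7750.

4.7750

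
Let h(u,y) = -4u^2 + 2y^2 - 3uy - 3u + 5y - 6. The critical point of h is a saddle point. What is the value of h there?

-373/41

∂h/∂u = -8u - 3y - 3 = 0 and ∂h/∂y = -3u + 4y + 5 = 0, so (u, y) = (3/41, -49/41).
The Hessian has h_{uu} = -8, h_{yy} = 4, h_{uy} = -3, giving D = -41 < 0, so the point is a saddle point.
h(3/41, -49/41) = -373/41.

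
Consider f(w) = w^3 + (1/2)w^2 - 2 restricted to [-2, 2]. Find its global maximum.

f'(w) = 3w^2 + w, which vanishes at w = -1/3 and w = 0.
Compare values at every candidate in [-2, 2]: f(-2) = -8; f(-1/3) = -107/54; f(0) = -2; f(2) = 8.
So the maximum is f(2) = 8.

8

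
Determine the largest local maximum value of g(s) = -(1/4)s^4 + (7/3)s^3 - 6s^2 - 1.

g'(s) = -s^3 + 7s^2 - 12s. Setting g'(s) = 0 gives s ∈ {0, 3, 4}.
g''(s) = -3s^2 + 14s - 12. g''(0) = -12 < 0 ⇒ local maximum; g''(3) = 3 > 0 ⇒ local minimum; g''(4) = -4 < 0 ⇒ local maximum.
So the largest local maximum value is g(0) = -1.

-1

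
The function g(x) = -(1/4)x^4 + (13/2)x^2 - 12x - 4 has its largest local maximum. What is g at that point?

84

g'(x) = -x^3 + 13x - 12. Setting g'(x) = 0 gives x ∈ {-4, 1, 3}.
Since g''(x) = -3x^2 + 13, we get g''(-4) = -35 < 0 ⇒ local maximum; g''(1) = 10 > 0 ⇒ local minimum; g''(3) = -14 < 0 ⇒ local maximum.
Thus g has its largest local maximum at x = -4, with value 84.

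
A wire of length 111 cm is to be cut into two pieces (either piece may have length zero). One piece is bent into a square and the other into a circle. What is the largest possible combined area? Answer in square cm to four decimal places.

Let x be the length used for the square. Square side x/4; circle radius (111−x)/(2π).
A(x) = (x/4)² + π·((111−x)/(2π))² = x²/16 + (111−x)²/(4π) for 0 ≤ x ≤ 111. A'(x) = x/8 − (111−x)/(2π) = 0 gives x = 4·111/(π+4) ≈ 62.1710.
A'' > 0, so the interior critical point is a minimum; the maximum is at an endpoint. A(0) = 980.4740 and A(111) = 770.0625, so the largest area is 980.4740.

980.4740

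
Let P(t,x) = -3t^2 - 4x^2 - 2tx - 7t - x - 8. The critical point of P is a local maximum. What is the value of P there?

∂P/∂t = -6t - 2x - 7 = 0 and ∂P/∂x = -2t - 8x - 1 = 0, so (t, x) = (-27/22, 2/11).
The Hessian has P_{tt} = -6, P_{xx} = -8, P_{tx} = -2, giving D = 44 > 0 with P_{tt} < 0, so the point is a local maximum.
P(-27/22, 2/11) = -167/44.

-167/44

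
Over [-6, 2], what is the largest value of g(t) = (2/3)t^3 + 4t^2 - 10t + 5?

215/3

The derivative is 2t^2 + 8t - 10, which vanishes at t = -5 and t = 1.
Evaluating at the critical points and endpoints: g(-6) = 65,  g(-5) = 215/3,  g(1) = -1/3,  g(2) = 19/3.
The maximum over the interval is 215/3, attained at t = -5.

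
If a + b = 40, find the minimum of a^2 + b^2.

800

With a + b = 40, a^2 + b^2 = a^2 + (40 − a)^2.
The derivative 2a − 2(40 − a) = 4a − 80 vanishes at a = 20; second derivative 4 > 0, a minimum.
The minimum is 2·(20)^2 = 800.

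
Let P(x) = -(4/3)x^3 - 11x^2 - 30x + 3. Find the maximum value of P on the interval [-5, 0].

The derivative is -4x^2 - 22x - 30, which vanishes at x = -3 and x = -5/2.
Compare values at every candidate in [-5, 0]: P(-5) = 134/3, P(-3) = 30, P(-5/2) = 361/12, P(0) = 3.
The maximum over the interval is 134/3, attained at x = -5.

134/3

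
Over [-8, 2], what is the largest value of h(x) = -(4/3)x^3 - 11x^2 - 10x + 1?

179/3

h'(x) = -4x^2 - 22x - 10, which vanishes at x = -5 and x = -1/2.
Candidates: h(-8) = 179/3; h(-5) = -172/3; h(-1/2) = 41/12; h(2) = -221/3.
The maximum over the interval is 179/3, attained at x = -8.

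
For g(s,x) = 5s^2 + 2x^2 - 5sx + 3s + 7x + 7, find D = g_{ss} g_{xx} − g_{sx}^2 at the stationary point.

∂g/∂s = 10s - 5x + 3 = 0 and ∂g/∂x = -5s + 4x + 7 = 0, so (s, x) = (-47/15, -17/3).
The Hessian has g_{ss} = 10, g_{xx} = 4, g_{sx} = -5, giving D = 15 > 0 with g_{ss} > 0, so the point is a local minimum.
D = (10)·(4) − (-5)^2 = 15.

15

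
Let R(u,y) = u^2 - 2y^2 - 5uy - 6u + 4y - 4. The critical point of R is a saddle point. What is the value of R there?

-28/3

∂R/∂u = 2u - 5y - 6 = 0 and ∂R/∂y = -5u - 4y + 4 = 0, so (u, y) = (4/3, -2/3).
The Hessian has R_{uu} = 2, R_{yy} = -4, R_{uy} = -5, giving D = -33 < 0, so the point is a saddle point.
R(4/3, -2/3) = -28/3.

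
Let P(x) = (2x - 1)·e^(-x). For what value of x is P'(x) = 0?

3/2

P'(x) = 2·e^(-x) + (2x - 1)·(-1)·e^(-x) = (-2x + 3)·e^(-x). Since e^(-x) > 0, the only critical point is x = 3/2.
P''(3/2) has the same sign as -2 < 0, so this is a local maximum.
P(3/2) = (2)·e^(-3/2) ≈ 0.4463.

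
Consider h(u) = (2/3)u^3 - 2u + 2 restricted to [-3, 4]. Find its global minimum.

-10

h'(u) = 2u^2 - 2, which vanishes at u = -1 and u = 1.
Compare values at every candidate in [-3, 4]: h(-3) = -10; h(-1) = 10/3; h(1) = 2/3; h(4) = 110/3.
Hence the absolute minimum is -10 at u = -3.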